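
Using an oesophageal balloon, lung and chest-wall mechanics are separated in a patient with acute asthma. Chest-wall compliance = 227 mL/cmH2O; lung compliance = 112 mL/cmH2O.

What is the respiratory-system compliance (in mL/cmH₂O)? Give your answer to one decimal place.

75.0

Lung and chest wall are elastances in series: 1/Crs = 1/CL + 1/Ccw.
1/Crs = 1/112 + 1/227 = 0.01333.
Crs = 75.019 mL/cmH2O.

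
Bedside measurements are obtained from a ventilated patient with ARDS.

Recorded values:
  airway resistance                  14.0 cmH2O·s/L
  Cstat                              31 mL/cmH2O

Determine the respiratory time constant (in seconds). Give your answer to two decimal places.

0.43

τ = R × C = 14.0 × 31 mL/cmH2O = 14.0 × 0.031 L/cmH2O = 0.434 s.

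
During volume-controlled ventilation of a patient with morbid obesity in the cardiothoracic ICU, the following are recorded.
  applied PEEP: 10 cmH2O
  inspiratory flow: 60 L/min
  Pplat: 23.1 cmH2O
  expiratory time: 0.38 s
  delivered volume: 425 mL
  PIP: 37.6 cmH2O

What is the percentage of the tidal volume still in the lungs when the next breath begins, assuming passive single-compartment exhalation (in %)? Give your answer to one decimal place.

Flow: 60 L/min ÷ 60 = 1 L/s.
R = (PIP − Pplat)/V̇ = (37.6 − 23.1) / 1 = 14.5/1 = 14.5 cmH2O·s/L.
C = Vt/(Pplat − PEEP) = 425.0 / (23.1 − 10) = 425.0/13.1 = 32.443 mL/cmH2O.
τ = R × C = 14.5 × 0.03244 L/cmH2O = 0.4704 s.
Fraction remaining at end-expiration = e^(−Te/τ) = e^(−0.38/0.4704) = 0.4458 → 44.58%.

44.6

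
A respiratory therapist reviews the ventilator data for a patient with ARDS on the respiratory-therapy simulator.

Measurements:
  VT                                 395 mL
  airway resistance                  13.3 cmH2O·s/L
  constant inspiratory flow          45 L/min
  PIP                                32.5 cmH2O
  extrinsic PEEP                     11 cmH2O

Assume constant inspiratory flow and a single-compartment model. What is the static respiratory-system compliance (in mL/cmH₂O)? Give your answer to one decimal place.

Flow: 45 L/min ÷ 60 = 0.75 L/s.
Equation of motion (constant flow): PIP = Vt/C + R·V̇ + PEEP.
Vt/C = PIP − R·V̇ − PEEP = 32.5 − 13.3×0.75 − 11 = 32.5 − 9.975 − 11 = 11.525 cmH2O.
C = Vt / 11.525 = 395 / 11.525 = 34.273 mL/cmH2O.

34.3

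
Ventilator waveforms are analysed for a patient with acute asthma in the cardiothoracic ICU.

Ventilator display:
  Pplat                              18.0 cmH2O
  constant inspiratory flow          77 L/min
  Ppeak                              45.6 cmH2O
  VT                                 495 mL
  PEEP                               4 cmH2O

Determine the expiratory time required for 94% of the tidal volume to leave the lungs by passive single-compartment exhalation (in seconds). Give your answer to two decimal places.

Flow: 77 L/min ÷ 60 = 1.2833 L/s.
R = (PIP − Pplat)/V̇ = (45.6 − 18.0) / 1.2833 = 27.6/1.2833 = 21.507 cmH2O·s/L.
C = Vt/(Pplat − PEEP) = 495.0 / (18.0 − 4) = 495.0/14.0 = 35.357 mL/cmH2O.
τ = R × C = 21.507 × 0.03536 L/cmH2O = 0.7605 s.
t = −τ·ln(1 − 0.94) = −0.7605·ln(0.06) = 2.14 s.

2.14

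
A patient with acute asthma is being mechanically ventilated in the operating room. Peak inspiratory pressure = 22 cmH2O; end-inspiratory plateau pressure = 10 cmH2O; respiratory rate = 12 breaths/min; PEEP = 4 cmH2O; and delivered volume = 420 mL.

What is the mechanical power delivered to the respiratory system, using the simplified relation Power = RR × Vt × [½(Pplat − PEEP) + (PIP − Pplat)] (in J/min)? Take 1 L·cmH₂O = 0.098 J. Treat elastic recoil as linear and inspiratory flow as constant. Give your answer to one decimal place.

7.4

Per-breath work = Vt × [½(Pplat−PEEP) + (PIP−Pplat)] = 0.420 × [0.5×6.0 + 12.0] = 0.420 × 15.0 = 6.3 L·cmH2O.
Power = 12 × 6.3 = 75.6 L·cmH2O/min.
× 0.098 J/(L·cmH2O) → 7.409 J/min.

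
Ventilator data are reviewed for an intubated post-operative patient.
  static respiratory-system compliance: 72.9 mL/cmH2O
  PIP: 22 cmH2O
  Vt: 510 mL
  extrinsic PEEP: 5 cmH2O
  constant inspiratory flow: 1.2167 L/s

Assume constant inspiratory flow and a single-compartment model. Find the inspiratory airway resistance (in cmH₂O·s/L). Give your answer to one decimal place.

8.2

Equation of motion (constant flow): PIP = Vt/C + R·V̇ + PEEP.
R·V̇ = PIP − Vt/C − PEEP = 22 − 510/72.9 − 5 = 22 − 6.996 − 5 = 10.004 cmH2O.
R = 10.004 / 1.2167 = 8.222 cmH2O·s/L.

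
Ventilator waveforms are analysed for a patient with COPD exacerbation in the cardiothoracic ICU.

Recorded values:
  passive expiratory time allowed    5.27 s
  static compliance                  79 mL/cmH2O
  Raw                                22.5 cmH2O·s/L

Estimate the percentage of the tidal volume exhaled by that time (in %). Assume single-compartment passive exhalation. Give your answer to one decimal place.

τ = R × C = 22.5 × 79 mL/cmH2O = 22.5 × 0.079 L/cmH2O = 1.778 s.
Passive exhalation: V(t)/V₀ = e^(−t/τ) = e^(−5.27/1.778) = 0.05161.
Fraction exhaled = 1 − 0.05161 = 0.9484 → 94.84%.

94.8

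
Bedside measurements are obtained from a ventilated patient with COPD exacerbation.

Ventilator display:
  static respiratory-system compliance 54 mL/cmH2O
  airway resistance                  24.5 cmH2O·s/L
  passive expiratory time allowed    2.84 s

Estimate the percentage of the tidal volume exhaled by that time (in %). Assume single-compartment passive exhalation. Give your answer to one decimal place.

τ = R × C = 24.5 × 54 mL/cmH2O = 24.5 × 0.054 L/cmH2O = 1.323 s.
Passive exhalation: V(t)/V₀ = e^(−t/τ) = e^(−2.84/1.323) = 0.1169.
Fraction exhaled = 1 − 0.1169 = 0.8831 → 88.31%.

88.3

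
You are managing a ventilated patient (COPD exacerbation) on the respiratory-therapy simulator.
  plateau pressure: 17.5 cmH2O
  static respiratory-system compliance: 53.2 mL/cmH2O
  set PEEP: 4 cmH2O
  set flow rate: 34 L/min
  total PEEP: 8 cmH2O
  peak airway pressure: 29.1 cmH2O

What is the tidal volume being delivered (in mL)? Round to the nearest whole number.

End-expiratory occlusion gives total PEEP = 8 cmH2O (intrinsic PEEP = 8 − 4 = 4). Use total PEEP for the elastic gradient.
Vt = Cstat × (Pplat − PEEPtotal) = 53.2 × (17.5 − 8) = 53.2 × 9.5 = 505.4 mL.

505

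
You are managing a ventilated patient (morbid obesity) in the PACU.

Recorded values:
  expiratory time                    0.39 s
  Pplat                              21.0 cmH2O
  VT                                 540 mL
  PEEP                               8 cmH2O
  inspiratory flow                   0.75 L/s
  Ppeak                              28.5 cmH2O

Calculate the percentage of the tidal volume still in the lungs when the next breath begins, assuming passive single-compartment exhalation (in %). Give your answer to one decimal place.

R = (PIP − Pplat)/V̇ = (28.5 − 21.0) / 0.75 = 7.5/0.75 = 10.0 cmH2O·s/L.
C = Vt/(Pplat − PEEP) = 540.0 / (21.0 − 8) = 540.0/13.0 = 41.538 mL/cmH2O.
τ = R × C = 10.0 × 0.04154 L/cmH2O = 0.4154 s.
Fraction remaining at end-expiration = e^(−Te/τ) = e^(−0.39/0.4154) = 0.3911 → 39.11%.

39.1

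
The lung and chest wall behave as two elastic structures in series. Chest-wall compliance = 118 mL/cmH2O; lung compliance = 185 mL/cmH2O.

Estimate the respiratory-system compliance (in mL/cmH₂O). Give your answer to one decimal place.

72.0

Lung and chest wall are elastances in series: 1/Crs = 1/CL + 1/Ccw.
1/Crs = 1/185 + 1/118 = 0.01388.
Crs = 72.046 mL/cmH2O.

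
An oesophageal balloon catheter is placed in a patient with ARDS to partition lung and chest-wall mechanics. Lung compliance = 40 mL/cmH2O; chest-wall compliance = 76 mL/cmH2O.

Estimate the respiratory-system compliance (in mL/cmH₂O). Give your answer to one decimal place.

Lung and chest wall are elastances in series: 1/Crs = 1/CL + 1/Ccw.
1/Crs = 1/40 + 1/76 = 0.03816.
Crs = 26.205 mL/cmH2O.

26.2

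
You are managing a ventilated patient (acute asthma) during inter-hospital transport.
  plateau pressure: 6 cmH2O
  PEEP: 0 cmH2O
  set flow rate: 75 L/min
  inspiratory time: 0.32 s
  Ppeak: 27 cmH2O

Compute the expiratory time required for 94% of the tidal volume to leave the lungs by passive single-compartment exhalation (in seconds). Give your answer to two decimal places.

3.15

Flow: 75 L/min ÷ 60 = 1.25 L/s.
Vt = flow × Ti = 1.25 L/s × 0.32 s × 1000 mL/L = 400.0 mL.
R = (PIP − Pplat)/V̇ = (27 − 6) / 1.25 = 21.0/1.25 = 16.8 cmH2O·s/L.
C = Vt/(Pplat − PEEP) = 400.0 / (6 − 0) = 400.0/6.0 = 66.667 mL/cmH2O.
τ = R × C = 16.8 × 0.06667 L/cmH2O = 1.12 s.
t = −τ·ln(1 − 0.94) = −1.12·ln(0.06) = 3.151 s.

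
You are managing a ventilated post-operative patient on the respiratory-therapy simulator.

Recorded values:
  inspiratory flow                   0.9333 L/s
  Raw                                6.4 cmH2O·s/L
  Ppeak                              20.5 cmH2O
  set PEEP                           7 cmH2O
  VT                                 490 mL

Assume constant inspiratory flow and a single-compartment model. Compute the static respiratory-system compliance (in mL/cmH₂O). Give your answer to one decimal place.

65.1

Equation of motion (constant flow): PIP = Vt/C + R·V̇ + PEEP.
Vt/C = PIP − R·V̇ − PEEP = 20.5 − 6.4×0.9333 − 7 = 20.5 − 5.973 − 7 = 7.527 cmH2O.
C = Vt / 7.527 = 490 / 7.527 = 65.099 mL/cmH2O.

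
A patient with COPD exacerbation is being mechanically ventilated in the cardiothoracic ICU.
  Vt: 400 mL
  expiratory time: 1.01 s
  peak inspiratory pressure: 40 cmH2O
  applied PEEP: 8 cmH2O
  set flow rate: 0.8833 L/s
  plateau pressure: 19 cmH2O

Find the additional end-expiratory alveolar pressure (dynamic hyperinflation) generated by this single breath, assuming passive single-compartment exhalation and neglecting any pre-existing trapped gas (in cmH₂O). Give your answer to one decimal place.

R = (PIP − Pplat)/V̇ = (40 − 19) / 0.8833 = 21.0/0.8833 = 23.774 cmH2O·s/L.
C = Vt/(Pplat − PEEP) = 400.0 / (19 − 8) = 400.0/11.0 = 36.364 mL/cmH2O.
τ = R × C = 23.774 × 0.03636 L/cmH2O = 0.8644 s.
Fraction remaining = e^(−Te/τ) = e^(−1.01/0.8644) = 0.3109; trapped volume = 400.0 × 0.3109 = 124.36 mL.
Additional alveolar pressure from trapping ≈ V_trapped / C = 124.36 / 36.364 = 3.42 cmH2O.

3.4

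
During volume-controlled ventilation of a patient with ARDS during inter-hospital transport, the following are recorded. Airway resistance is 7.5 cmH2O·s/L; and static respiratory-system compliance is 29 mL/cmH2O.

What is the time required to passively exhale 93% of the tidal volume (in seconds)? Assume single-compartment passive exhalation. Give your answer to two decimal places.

τ = R × C = 7.5 × 29 mL/cmH2O = 7.5 × 0.029 L/cmH2O = 0.2175 s.
Exhaled fraction f = 1 − e^(−t/τ) → t = −τ·ln(1 − f) = −0.2175·ln(0.07) = 0.5784 s.

0.58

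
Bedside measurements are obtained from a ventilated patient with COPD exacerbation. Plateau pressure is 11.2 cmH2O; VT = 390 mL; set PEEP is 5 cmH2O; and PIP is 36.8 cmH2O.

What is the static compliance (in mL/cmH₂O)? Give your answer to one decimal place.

Cstat = Vt / (Pplat − PEEP) = 390 / (11.2 − 5) = 390 / 6.2 = 62.903 mL/cmH2O.

62.9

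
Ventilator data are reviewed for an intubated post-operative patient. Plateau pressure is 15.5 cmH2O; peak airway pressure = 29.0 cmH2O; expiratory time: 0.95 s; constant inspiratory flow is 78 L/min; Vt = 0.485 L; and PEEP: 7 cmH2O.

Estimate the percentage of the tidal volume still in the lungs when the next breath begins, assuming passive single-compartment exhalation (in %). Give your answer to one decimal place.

20.1

Flow: 78 L/min ÷ 60 = 1.3 L/s.
R = (PIP − Pplat)/V̇ = (29.0 − 15.5) / 1.3 = 13.5/1.3 = 10.385 cmH2O·s/L.
C = Vt/(Pplat − PEEP) = 485.0 / (15.5 − 7) = 485.0/8.5 = 57.059 mL/cmH2O.
τ = R × C = 10.385 × 0.05706 L/cmH2O = 0.5926 s.
Fraction remaining at end-expiration = e^(−Te/τ) = e^(−0.95/0.5926) = 0.2013 → 20.13%.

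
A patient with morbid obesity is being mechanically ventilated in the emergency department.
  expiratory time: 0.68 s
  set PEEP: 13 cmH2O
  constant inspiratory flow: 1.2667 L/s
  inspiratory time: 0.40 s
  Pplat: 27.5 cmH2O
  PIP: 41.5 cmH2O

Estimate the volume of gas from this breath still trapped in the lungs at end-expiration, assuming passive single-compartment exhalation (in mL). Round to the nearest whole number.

Vt = flow × Ti = 1.2667 L/s × 0.40 s × 1000 mL/L = 506.68 mL.
R = (PIP − Pplat)/V̇ = (41.5 − 27.5) / 1.2667 = 14.0/1.2667 = 11.052 cmH2O·s/L.
C = Vt/(Pplat − PEEP) = 506.68 / (27.5 − 13) = 506.68/14.5 = 34.943 mL/cmH2O.
τ = R × C = 11.052 × 0.03494 L/cmH2O = 0.3862 s.
Fraction remaining = e^(−Te/τ) = e^(−0.68/0.3862) = 0.1719.
Trapped volume = 506.68 × 0.1719 = 87.098 mL.

87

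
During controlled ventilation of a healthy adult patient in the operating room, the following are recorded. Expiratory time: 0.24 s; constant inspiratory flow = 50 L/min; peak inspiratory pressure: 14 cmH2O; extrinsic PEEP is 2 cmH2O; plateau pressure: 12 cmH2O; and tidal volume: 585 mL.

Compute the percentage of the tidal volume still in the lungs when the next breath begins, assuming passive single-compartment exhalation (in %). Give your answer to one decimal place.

Flow: 50 L/min ÷ 60 = 0.8333 L/s.
R = (PIP − Pplat)/V̇ = (14 − 12) / 0.8333 = 2.0/0.8333 = 2.4 cmH2O·s/L.
C = Vt/(Pplat − PEEP) = 585.0 / (12 − 2) = 585.0/10.0 = 58.5 mL/cmH2O.
τ = R × C = 2.4 × 0.0585 L/cmH2O = 0.1404 s.
Fraction remaining at end-expiration = e^(−Te/τ) = e^(−0.24/0.1404) = 0.181 → 18.1%.

18.1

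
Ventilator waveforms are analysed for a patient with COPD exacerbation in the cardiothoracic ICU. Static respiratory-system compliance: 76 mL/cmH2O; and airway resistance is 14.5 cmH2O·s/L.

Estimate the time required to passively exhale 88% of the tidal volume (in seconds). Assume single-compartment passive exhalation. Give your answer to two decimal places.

2.34

τ = R × C = 14.5 × 76 mL/cmH2O = 14.5 × 0.076 L/cmH2O = 1.102 s.
Exhaled fraction f = 1 − e^(−t/τ) → t = −τ·ln(1 − f) = −1.102·ln(0.12) = 2.337 s.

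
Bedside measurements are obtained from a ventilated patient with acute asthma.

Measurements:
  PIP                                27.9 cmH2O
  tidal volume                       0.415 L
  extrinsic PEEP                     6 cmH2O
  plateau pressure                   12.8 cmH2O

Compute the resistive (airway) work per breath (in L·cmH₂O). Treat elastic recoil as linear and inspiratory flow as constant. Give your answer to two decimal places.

6.27

With constant inspiratory flow the resistive pressure is constant at PIP − Pplat = 27.9 − 12.8 = 15.1 cmH2O, so resistive work = 15.1 × 0.415 = 6.267 L·cmH2O.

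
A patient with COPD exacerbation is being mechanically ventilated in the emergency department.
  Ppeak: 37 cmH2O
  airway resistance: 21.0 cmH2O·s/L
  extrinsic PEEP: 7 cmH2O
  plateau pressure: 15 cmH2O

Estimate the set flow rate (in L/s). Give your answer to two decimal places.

1.05

flow = (PIP − Pplat) / Raw = 22.0 / 21.0 = 1.048 L/s.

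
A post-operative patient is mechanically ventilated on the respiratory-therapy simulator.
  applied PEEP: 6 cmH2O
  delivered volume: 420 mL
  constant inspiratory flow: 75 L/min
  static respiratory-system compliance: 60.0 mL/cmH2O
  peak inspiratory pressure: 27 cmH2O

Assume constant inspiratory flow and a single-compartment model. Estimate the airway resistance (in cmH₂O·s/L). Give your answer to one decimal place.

11.2

Flow: 75 L/min ÷ 60 = 1.25 L/s.
Equation of motion (constant flow): PIP = Vt/C + R·V̇ + PEEP.
R·V̇ = PIP − Vt/C − PEEP = 27 − 420/60.0 − 6 = 27 − 7.0 − 6 = 14.0 cmH2O.
R = 14.0 / 1.25 = 11.2 cmH2O·s/L.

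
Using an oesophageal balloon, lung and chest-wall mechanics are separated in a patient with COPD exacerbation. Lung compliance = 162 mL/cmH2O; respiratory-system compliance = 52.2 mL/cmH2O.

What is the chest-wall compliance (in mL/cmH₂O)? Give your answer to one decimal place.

1/Ccw = 1/Crs − 1/CL.
1/Ccw = 1/52.2 − 1/162 = 0.01298.
Ccw = 77.042 mL/cmH2O.

77.0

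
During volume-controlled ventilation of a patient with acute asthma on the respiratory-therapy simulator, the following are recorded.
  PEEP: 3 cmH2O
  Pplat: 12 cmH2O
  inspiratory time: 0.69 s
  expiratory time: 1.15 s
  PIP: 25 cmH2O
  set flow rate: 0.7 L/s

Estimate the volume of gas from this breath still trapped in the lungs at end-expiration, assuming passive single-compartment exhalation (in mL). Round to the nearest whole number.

152

Vt = flow × Ti = 0.7 L/s × 0.69 s × 1000 mL/L = 483.0 mL.
R = (PIP − Pplat)/V̇ = (25 − 12) / 0.7 = 13.0/0.7 = 18.571 cmH2O·s/L.
C = Vt/(Pplat − PEEP) = 483.0 / (12 − 3) = 483.0/9.0 = 53.667 mL/cmH2O.
τ = R × C = 18.571 × 0.05367 L/cmH2O = 0.9967 s.
Fraction remaining = e^(−Te/τ) = e^(−1.15/0.9967) = 0.3154.
Trapped volume = 483.0 × 0.3154 = 152.34 mL.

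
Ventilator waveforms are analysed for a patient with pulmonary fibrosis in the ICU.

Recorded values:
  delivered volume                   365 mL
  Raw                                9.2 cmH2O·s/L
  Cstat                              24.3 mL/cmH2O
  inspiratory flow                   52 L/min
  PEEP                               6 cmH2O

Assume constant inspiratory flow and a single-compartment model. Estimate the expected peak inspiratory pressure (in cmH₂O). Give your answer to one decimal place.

29.0

Flow: 52 L/min ÷ 60 = 0.8667 L/s.
Equation of motion (constant flow): PIP = Vt/C + R·V̇ + PEEP.
PIP = 365/24.3 + 9.2×0.8667 + 6 = 15.021 + 7.974 + 6 = 28.995 cmH2O.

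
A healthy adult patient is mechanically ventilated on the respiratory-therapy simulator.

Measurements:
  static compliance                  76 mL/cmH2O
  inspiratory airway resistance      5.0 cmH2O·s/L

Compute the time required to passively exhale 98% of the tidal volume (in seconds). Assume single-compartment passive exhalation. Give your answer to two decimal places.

τ = R × C = 5.0 × 76 mL/cmH2O = 5.0 × 0.076 L/cmH2O = 0.38 s.
Exhaled fraction f = 1 − e^(−t/τ) → t = −τ·ln(1 − f) = −0.38·ln(0.02) = 1.487 s.

1.49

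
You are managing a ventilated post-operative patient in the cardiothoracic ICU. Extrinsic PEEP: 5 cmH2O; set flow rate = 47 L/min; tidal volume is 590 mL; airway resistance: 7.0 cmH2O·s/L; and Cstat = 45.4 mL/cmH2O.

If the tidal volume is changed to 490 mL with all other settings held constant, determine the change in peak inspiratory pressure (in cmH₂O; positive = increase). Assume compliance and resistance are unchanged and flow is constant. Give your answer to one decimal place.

-2.2

PIP = Vt/C + R·V̇ + PEEP (constant-flow equation of motion).
Only the elastic term changes: ΔPIP = ΔVt / C = (490 − 590) / 45.4 = -2.203 cmH2O.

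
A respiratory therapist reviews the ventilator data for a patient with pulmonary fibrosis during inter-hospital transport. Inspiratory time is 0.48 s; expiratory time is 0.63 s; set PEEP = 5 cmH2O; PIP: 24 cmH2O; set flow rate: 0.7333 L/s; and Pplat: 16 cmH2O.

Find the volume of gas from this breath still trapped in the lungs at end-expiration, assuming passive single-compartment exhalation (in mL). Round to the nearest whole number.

58

Vt = flow × Ti = 0.7333 L/s × 0.48 s × 1000 mL/L = 351.98 mL.
R = (PIP − Pplat)/V̇ = (24 − 16) / 0.7333 = 8.0/0.7333 = 10.91 cmH2O·s/L.
C = Vt/(Pplat − PEEP) = 351.98 / (16 − 5) = 351.98/11.0 = 31.998 mL/cmH2O.
τ = R × C = 10.91 × 0.032 L/cmH2O = 0.3491 s.
Fraction remaining = e^(−Te/τ) = e^(−0.63/0.3491) = 0.1645.
Trapped volume = 351.98 × 0.1645 = 57.901 mL.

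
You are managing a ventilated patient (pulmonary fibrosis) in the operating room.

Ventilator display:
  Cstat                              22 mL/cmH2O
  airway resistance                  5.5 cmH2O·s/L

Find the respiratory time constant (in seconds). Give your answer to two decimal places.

0.12

τ = R × C = 5.5 × 22 mL/cmH2O = 5.5 × 0.022 L/cmH2O = 0.121 s.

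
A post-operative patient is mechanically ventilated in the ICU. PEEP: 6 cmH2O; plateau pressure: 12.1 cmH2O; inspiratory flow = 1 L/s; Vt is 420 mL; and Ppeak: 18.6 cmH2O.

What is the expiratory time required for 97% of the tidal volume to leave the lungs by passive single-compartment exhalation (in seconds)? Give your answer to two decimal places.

R = (PIP − Pplat)/V̇ = (18.6 − 12.1) / 1 = 6.5/1 = 6.5 cmH2O·s/L.
C = Vt/(Pplat − PEEP) = 420.0 / (12.1 − 6) = 420.0/6.1 = 68.852 mL/cmH2O.
τ = R × C = 6.5 × 0.06885 L/cmH2O = 0.4475 s.
t = −τ·ln(1 − 0.97) = −0.4475·ln(0.03) = 1.569 s.

1.57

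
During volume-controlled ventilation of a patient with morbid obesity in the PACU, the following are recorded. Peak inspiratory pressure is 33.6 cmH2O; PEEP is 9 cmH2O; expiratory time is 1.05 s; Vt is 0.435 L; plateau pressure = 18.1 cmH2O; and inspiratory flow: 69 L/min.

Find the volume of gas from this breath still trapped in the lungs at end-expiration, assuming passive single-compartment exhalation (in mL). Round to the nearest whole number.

85

Flow: 69 L/min ÷ 60 = 1.15 L/s.
R = (PIP − Pplat)/V̇ = (33.6 − 18.1) / 1.15 = 15.5/1.15 = 13.478 cmH2O·s/L.
C = Vt/(Pplat − PEEP) = 435.0 / (18.1 − 9) = 435.0/9.1 = 47.802 mL/cmH2O.
τ = R × C = 13.478 × 0.0478 L/cmH2O = 0.6442 s.
Fraction remaining = e^(−Te/τ) = e^(−1.05/0.6442) = 0.1959.
Trapped volume = 435.0 × 0.1959 = 85.217 mL.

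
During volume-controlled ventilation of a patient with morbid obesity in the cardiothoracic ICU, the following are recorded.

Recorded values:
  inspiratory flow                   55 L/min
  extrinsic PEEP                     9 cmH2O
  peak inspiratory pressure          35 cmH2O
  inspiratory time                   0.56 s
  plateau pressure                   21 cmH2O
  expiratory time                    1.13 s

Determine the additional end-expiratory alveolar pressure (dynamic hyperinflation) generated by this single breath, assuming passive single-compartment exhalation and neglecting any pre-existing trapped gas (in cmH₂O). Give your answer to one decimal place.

2.1

Flow: 55 L/min ÷ 60 = 0.9167 L/s.
Vt = flow × Ti = 0.9167 L/s × 0.56 s × 1000 mL/L = 513.35 mL.
R = (PIP − Pplat)/V̇ = (35 − 21) / 0.9167 = 14.0/0.9167 = 15.272 cmH2O·s/L.
C = Vt/(Pplat − PEEP) = 513.35 / (21 − 9) = 513.35/12.0 = 42.779 mL/cmH2O.
τ = R × C = 15.272 × 0.04278 L/cmH2O = 0.6533 s.
Fraction remaining = e^(−Te/τ) = e^(−1.13/0.6533) = 0.1773; trapped volume = 513.35 × 0.1773 = 91.017 mL.
Additional alveolar pressure from trapping ≈ V_trapped / C = 91.017 / 42.779 = 2.128 cmH2O.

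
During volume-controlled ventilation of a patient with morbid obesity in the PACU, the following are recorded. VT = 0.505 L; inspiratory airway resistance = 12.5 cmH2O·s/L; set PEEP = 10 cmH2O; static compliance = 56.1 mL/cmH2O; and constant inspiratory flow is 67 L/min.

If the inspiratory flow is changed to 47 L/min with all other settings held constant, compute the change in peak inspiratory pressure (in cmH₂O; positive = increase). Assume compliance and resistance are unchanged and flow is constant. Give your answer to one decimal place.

Flow: 67 L/min ÷ 60 = 1.1167 L/s.
New flow: 47 L/min ÷ 60 = 0.7833 L/s.
PIP = Vt/C + R·V̇ + PEEP (constant-flow equation of motion).
Only the resistive term changes: ΔPIP = R × ΔV̇ = 12.5 × (0.7833 − 1.1167) = 12.5 × -0.3334 = -4.168 cmH2O.

-4.2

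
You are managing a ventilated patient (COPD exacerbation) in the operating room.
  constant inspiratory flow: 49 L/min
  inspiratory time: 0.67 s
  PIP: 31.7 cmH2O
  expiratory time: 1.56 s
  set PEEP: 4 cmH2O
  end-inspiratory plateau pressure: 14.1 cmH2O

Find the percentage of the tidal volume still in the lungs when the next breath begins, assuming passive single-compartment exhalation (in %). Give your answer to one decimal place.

26.3

Flow: 49 L/min ÷ 60 = 0.8167 L/s.
Vt = flow × Ti = 0.8167 L/s × 0.67 s × 1000 mL/L = 547.19 mL.
R = (PIP − Pplat)/V̇ = (31.7 − 14.1) / 0.8167 = 17.6/0.8167 = 21.55 cmH2O·s/L.
C = Vt/(Pplat − PEEP) = 547.19 / (14.1 − 4) = 547.19/10.1 = 54.177 mL/cmH2O.
τ = R × C = 21.55 × 0.05418 L/cmH2O = 1.168 s.
Fraction remaining at end-expiration = e^(−Te/τ) = e^(−1.56/1.168) = 0.263 → 26.3%.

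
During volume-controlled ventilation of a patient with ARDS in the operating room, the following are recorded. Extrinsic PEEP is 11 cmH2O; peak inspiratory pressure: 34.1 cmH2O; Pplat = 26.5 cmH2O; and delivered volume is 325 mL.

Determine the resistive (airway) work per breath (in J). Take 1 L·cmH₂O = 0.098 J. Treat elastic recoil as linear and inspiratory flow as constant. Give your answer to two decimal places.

With constant inspiratory flow the resistive pressure is constant at PIP − Pplat = 34.1 − 26.5 = 7.6 cmH2O, so resistive work = 7.6 × 0.325 = 2.47 L·cmH2O.
× 0.098 J/(L·cmH2O) → 0.2421 J.

0.24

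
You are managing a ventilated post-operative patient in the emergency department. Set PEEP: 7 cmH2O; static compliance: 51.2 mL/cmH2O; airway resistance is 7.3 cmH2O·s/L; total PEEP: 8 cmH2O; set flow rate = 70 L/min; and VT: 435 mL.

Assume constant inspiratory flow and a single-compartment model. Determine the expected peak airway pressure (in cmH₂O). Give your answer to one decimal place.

25.0

Flow: 70 L/min ÷ 60 = 1.1667 L/s.
Total PEEP = 8 cmH2O (set 7 + intrinsic 1); this is the baseline alveolar pressure.
Equation of motion (constant flow): PIP = Vt/C + R·V̇ + PEEP.
PIP = 435/51.2 + 7.3×1.1667 + 8 = 8.496 + 8.517 + 8 = 25.013 cmH2O.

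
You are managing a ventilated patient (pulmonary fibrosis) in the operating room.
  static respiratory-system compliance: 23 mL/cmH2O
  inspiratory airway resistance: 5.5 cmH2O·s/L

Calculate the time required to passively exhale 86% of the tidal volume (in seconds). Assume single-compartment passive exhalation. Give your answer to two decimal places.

τ = R × C = 5.5 × 23 mL/cmH2O = 5.5 × 0.023 L/cmH2O = 0.1265 s.
Exhaled fraction f = 1 − e^(−t/τ) → t = −τ·ln(1 − f) = −0.1265·ln(0.14) = 0.2487 s.

0.25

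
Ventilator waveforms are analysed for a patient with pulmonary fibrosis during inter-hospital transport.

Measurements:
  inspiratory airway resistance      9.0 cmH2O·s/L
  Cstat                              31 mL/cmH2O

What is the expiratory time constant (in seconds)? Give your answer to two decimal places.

0.28

τ = R × C = 9.0 × 31 mL/cmH2O = 9.0 × 0.031 L/cmH2O = 0.279 s.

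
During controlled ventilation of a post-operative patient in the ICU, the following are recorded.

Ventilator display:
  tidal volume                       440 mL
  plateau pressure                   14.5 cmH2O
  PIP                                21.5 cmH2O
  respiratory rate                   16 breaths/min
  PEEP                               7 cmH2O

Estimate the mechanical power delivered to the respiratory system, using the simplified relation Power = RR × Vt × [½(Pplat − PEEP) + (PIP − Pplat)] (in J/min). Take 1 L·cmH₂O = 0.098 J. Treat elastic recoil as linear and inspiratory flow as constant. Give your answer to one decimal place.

Per-breath work = Vt × [½(Pplat−PEEP) + (PIP−Pplat)] = 0.440 × [0.5×7.5 + 7.0] = 0.440 × 10.75 = 4.73 L·cmH2O.
Power = 16 × 4.73 = 75.68 L·cmH2O/min.
× 0.098 J/(L·cmH2O) → 7.417 J/min.

7.4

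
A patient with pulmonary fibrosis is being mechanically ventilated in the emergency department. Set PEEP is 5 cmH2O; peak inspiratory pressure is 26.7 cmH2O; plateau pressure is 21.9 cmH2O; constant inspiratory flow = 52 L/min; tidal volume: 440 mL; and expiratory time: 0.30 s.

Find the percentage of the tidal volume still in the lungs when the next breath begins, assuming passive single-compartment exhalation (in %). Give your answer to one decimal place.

12.5

Flow: 52 L/min ÷ 60 = 0.8667 L/s.
R = (PIP − Pplat)/V̇ = (26.7 − 21.9) / 0.8667 = 4.8/0.8667 = 5.538 cmH2O·s/L.
C = Vt/(Pplat − PEEP) = 440.0 / (21.9 − 5) = 440.0/16.9 = 26.036 mL/cmH2O.
τ = R × C = 5.538 × 0.02604 L/cmH2O = 0.1442 s.
Fraction remaining at end-expiration = e^(−Te/τ) = e^(−0.30/0.1442) = 0.1249 → 12.49%.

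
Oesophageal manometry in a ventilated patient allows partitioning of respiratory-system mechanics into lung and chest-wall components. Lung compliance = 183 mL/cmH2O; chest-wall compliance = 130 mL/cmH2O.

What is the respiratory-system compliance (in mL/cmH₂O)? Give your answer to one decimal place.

Lung and chest wall are elastances in series: 1/Crs = 1/CL + 1/Ccw.
1/Crs = 1/183 + 1/130 = 0.01316.
Crs = 75.988 mL/cmH2O.

76.0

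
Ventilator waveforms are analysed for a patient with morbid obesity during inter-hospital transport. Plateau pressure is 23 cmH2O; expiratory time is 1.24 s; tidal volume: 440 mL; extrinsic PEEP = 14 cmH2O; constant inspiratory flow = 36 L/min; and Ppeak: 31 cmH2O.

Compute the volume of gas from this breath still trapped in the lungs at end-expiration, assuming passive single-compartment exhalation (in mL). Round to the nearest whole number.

Flow: 36 L/min ÷ 60 = 0.6 L/s.
R = (PIP − Pplat)/V̇ = (31 − 23) / 0.6 = 8.0/0.6 = 13.333 cmH2O·s/L.
C = Vt/(Pplat − PEEP) = 440.0 / (23 − 14) = 440.0/9.0 = 48.889 mL/cmH2O.
τ = R × C = 13.333 × 0.04889 L/cmH2O = 0.6519 s.
Fraction remaining = e^(−Te/τ) = e^(−1.24/0.6519) = 0.1493.
Trapped volume = 440.0 × 0.1493 = 65.692 mL.

66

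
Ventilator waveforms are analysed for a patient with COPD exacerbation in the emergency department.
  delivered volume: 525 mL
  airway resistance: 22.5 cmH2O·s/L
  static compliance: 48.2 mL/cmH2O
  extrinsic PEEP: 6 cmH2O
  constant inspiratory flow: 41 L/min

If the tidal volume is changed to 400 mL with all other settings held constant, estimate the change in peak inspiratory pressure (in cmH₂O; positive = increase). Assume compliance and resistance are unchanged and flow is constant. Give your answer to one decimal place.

-2.6

PIP = Vt/C + R·V̇ + PEEP (constant-flow equation of motion).
Only the elastic term changes: ΔPIP = ΔVt / C = (400 − 525) / 48.2 = -2.593 cmH2O.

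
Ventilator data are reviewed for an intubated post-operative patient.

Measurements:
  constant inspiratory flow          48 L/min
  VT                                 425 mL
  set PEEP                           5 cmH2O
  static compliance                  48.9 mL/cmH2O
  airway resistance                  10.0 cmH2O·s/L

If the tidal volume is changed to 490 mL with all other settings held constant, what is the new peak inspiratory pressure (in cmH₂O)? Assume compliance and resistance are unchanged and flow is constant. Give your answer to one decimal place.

23.0

Flow: 48 L/min ÷ 60 = 0.8 L/s.
PIP = Vt/C + R·V̇ + PEEP (constant-flow equation of motion).
Only the elastic term changes: ΔPIP = ΔVt / C = (490 − 425) / 48.9 = 1.329 cmH2O.
Original PIP = 425/48.9 + 10.0×0.8 + 5 = 21.691 cmH2O; new PIP = 21.691 + (1.329) = 23.02 cmH2O.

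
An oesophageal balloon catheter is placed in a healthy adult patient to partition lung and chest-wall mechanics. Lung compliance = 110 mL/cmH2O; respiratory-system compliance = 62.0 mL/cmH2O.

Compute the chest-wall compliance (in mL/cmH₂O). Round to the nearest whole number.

142

1/Ccw = 1/Crs − 1/CL.
1/Ccw = 1/62.0 − 1/110 = 0.007038.
Ccw = 142.09 mL/cmH2O.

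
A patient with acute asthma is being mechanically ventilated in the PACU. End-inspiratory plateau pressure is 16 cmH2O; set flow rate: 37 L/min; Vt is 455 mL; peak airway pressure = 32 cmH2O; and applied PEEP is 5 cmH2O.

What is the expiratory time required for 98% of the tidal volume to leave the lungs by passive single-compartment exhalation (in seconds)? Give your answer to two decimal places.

4.20

Flow: 37 L/min ÷ 60 = 0.6167 L/s.
R = (PIP − Pplat)/V̇ = (32 − 16) / 0.6167 = 16.0/0.6167 = 25.945 cmH2O·s/L.
C = Vt/(Pplat − PEEP) = 455.0 / (16 − 5) = 455.0/11.0 = 41.364 mL/cmH2O.
τ = R × C = 25.945 × 0.04136 L/cmH2O = 1.073 s.
t = −τ·ln(1 − 0.98) = −1.073·ln(0.02) = 4.198 s.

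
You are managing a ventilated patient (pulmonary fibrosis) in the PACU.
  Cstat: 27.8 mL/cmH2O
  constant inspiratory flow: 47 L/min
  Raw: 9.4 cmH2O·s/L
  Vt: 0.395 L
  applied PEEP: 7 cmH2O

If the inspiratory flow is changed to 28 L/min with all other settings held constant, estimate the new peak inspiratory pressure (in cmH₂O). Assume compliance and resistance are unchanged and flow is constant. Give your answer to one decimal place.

Flow: 47 L/min ÷ 60 = 0.7833 L/s.
New flow: 28 L/min ÷ 60 = 0.4667 L/s.
PIP = Vt/C + R·V̇ + PEEP (constant-flow equation of motion).
Only the resistive term changes: ΔPIP = R × ΔV̇ = 9.4 × (0.4667 − 0.7833) = 9.4 × -0.3166 = -2.976 cmH2O.
Original PIP = 395/27.8 + 9.4×0.7833 + 7 = 28.572 cmH2O; new PIP = 28.572 + (-2.976) = 25.596 cmH2O.

25.6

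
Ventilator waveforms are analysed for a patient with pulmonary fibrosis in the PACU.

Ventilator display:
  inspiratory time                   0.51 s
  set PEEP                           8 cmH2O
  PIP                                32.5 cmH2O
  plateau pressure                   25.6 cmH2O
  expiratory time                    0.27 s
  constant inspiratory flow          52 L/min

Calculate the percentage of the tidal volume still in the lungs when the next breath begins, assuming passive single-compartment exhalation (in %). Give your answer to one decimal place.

Flow: 52 L/min ÷ 60 = 0.8667 L/s.
Vt = flow × Ti = 0.8667 L/s × 0.51 s × 1000 mL/L = 442.02 mL.
R = (PIP − Pplat)/V̇ = (32.5 − 25.6) / 0.8667 = 6.9/0.8667 = 7.961 cmH2O·s/L.
C = Vt/(Pplat − PEEP) = 442.02 / (25.6 − 8) = 442.02/17.6 = 25.115 mL/cmH2O.
τ = R × C = 7.961 × 0.02512 L/cmH2O = 0.2 s.
Fraction remaining at end-expiration = e^(−Te/τ) = e^(−0.27/0.2) = 0.2592 → 25.92%.

25.9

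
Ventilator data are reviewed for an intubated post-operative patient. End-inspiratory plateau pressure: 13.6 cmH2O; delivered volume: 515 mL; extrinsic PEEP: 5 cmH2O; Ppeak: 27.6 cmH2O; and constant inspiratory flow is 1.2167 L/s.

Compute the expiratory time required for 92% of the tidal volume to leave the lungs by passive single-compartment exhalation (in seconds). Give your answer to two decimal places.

1.74

R = (PIP − Pplat)/V̇ = (27.6 − 13.6) / 1.2167 = 14.0/1.2167 = 11.507 cmH2O·s/L.
C = Vt/(Pplat − PEEP) = 515.0 / (13.6 − 5) = 515.0/8.6 = 59.884 mL/cmH2O.
τ = R × C = 11.507 × 0.05988 L/cmH2O = 0.689 s.
t = −τ·ln(1 − 0.92) = −0.689·ln(0.08) = 1.74 s.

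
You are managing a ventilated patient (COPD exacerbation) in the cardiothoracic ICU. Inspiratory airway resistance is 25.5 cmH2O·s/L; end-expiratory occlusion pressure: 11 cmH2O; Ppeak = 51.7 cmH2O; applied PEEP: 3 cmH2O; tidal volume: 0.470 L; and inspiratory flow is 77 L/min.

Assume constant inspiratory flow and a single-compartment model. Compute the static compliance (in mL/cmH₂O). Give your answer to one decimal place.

58.9

Flow: 77 L/min ÷ 60 = 1.2833 L/s.
Total PEEP = 11 cmH2O (set 3 + intrinsic 8); this is the baseline alveolar pressure.
Equation of motion (constant flow): PIP = Vt/C + R·V̇ + PEEP.
Vt/C = PIP − R·V̇ − PEEP = 51.7 − 25.5×1.2833 − 11 = 51.7 − 32.724 − 11 = 7.976 cmH2O.
C = Vt / 7.976 = 470 / 7.976 = 58.927 mL/cmH2O.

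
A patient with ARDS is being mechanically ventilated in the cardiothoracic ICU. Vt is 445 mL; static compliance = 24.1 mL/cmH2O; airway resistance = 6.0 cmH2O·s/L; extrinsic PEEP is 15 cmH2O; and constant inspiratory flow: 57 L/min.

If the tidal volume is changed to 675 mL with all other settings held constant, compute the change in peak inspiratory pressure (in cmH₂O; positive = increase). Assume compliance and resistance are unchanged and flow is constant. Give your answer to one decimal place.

9.5

PIP = Vt/C + R·V̇ + PEEP (constant-flow equation of motion).
Only the elastic term changes: ΔPIP = ΔVt / C = (675 − 445) / 24.1 = 9.544 cmH2O.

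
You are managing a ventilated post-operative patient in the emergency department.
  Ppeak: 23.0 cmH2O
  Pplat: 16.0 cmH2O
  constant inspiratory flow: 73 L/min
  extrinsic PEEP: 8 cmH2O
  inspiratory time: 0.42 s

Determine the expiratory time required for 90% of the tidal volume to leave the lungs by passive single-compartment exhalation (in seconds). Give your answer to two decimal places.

Flow: 73 L/min ÷ 60 = 1.2167 L/s.
Vt = flow × Ti = 1.2167 L/s × 0.42 s × 1000 mL/L = 511.01 mL.
R = (PIP − Pplat)/V̇ = (23.0 − 16.0) / 1.2167 = 7.0/1.2167 = 5.753 cmH2O·s/L.
C = Vt/(Pplat − PEEP) = 511.01 / (16.0 − 8) = 511.01/8.0 = 63.876 mL/cmH2O.
τ = R × C = 5.753 × 0.06388 L/cmH2O = 0.3675 s.
t = −τ·ln(1 − 0.90) = −0.3675·ln(0.1) = 0.8462 s.

0.85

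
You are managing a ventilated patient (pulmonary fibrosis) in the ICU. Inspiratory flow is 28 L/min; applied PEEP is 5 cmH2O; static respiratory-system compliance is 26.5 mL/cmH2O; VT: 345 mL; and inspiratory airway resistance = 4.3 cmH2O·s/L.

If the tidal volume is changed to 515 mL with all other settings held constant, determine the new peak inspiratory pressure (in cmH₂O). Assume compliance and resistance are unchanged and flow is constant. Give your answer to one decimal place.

Flow: 28 L/min ÷ 60 = 0.4667 L/s.
PIP = Vt/C + R·V̇ + PEEP (constant-flow equation of motion).
Only the elastic term changes: ΔPIP = ΔVt / C = (515 − 345) / 26.5 = 6.415 cmH2O.
Original PIP = 345/26.5 + 4.3×0.4667 + 5 = 20.026 cmH2O; new PIP = 20.026 + (6.415) = 26.441 cmH2O.

26.4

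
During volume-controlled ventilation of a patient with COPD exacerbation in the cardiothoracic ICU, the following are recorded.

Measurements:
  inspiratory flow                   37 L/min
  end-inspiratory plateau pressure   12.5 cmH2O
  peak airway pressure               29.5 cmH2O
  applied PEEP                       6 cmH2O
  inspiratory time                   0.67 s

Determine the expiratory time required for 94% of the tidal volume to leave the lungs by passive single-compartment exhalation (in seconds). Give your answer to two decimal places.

Flow: 37 L/min ÷ 60 = 0.6167 L/s.
Vt = flow × Ti = 0.6167 L/s × 0.67 s × 1000 mL/L = 413.19 mL.
R = (PIP − Pplat)/V̇ = (29.5 − 12.5) / 0.6167 = 17.0/0.6167 = 27.566 cmH2O·s/L.
C = Vt/(Pplat − PEEP) = 413.19 / (12.5 − 6) = 413.19/6.5 = 63.568 mL/cmH2O.
τ = R × C = 27.566 × 0.06357 L/cmH2O = 1.752 s.
t = −τ·ln(1 − 0.94) = −1.752·ln(0.06) = 4.929 s.

4.93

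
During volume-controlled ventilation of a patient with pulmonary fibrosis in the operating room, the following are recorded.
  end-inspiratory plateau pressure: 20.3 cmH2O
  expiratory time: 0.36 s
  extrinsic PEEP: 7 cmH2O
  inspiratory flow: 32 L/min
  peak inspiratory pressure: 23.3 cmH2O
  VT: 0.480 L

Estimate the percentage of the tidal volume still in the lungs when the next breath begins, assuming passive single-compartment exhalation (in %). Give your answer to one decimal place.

17.0

Flow: 32 L/min ÷ 60 = 0.5333 L/s.
R = (PIP − Pplat)/V̇ = (23.3 − 20.3) / 0.5333 = 3.0/0.5333 = 5.625 cmH2O·s/L.
C = Vt/(Pplat − PEEP) = 480.0 / (20.3 − 7) = 480.0/13.3 = 36.09 mL/cmH2O.
τ = R × C = 5.625 × 0.03609 L/cmH2O = 0.203 s.
Fraction remaining at end-expiration = e^(−Te/τ) = e^(−0.36/0.203) = 0.1698 → 16.98%.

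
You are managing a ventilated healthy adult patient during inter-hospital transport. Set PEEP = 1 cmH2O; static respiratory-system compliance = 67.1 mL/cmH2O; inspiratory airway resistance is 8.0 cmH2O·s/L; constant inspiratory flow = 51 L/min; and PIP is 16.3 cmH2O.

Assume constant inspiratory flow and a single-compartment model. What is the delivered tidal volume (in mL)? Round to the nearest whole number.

570

Flow: 51 L/min ÷ 60 = 0.85 L/s.
Equation of motion (constant flow): PIP = Vt/C + R·V̇ + PEEP.
Vt/C = PIP − R·V̇ − PEEP = 16.3 − 6.8 − 1 = 8.5 cmH2O.
Vt = C × 8.5 = 67.1 × 8.5 = 570.35 mL.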